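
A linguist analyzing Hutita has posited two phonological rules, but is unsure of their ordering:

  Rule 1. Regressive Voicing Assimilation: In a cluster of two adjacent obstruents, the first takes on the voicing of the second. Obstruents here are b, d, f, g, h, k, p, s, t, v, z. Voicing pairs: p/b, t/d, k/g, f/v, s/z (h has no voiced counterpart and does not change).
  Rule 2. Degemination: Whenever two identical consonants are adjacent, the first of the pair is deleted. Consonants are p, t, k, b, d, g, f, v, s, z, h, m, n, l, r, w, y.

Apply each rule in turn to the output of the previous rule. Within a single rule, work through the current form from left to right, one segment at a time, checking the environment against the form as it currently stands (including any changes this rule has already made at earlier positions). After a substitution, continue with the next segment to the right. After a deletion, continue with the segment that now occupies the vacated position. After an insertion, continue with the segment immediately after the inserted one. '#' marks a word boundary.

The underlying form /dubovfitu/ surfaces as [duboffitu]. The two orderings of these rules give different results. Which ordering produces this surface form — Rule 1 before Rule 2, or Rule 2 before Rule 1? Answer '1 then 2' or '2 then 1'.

Order 1 then 2:
  1 Regressive Voicing Assimilation: [dubovfitu] → [duboffitu]
  2 Degemination: [duboffitu] → [dubofitu]
  result: [dubofitu]
Order 2 then 1:
  2 Degemination: no change — [dubovfitu]
  1 Regressive Voicing Assimilation: [dubovfitu] → [duboffitu]
  result: [duboffitu]

2 then 1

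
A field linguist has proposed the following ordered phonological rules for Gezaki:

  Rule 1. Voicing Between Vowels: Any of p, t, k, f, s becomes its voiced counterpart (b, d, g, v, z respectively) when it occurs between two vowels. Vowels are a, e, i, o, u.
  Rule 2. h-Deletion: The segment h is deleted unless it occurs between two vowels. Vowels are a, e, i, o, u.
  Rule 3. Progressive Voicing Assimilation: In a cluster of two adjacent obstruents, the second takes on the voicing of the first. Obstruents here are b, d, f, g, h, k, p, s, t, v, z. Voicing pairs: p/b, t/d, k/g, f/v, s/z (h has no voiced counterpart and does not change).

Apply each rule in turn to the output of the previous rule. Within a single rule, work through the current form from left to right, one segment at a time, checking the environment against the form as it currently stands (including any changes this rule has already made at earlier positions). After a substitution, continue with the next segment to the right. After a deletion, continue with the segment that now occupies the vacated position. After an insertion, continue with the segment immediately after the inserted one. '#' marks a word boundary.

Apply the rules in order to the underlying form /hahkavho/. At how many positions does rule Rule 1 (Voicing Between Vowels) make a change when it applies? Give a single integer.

0

Rule 1 Voicing Between Vowels: no change — [hahkavho]
Rule 2 h-Deletion: [hahkavho] → [akavo]
Rule 3 Progressive Voicing Assimilation: no change — [akavo]
Rule Rule 1 changed 0 position(s).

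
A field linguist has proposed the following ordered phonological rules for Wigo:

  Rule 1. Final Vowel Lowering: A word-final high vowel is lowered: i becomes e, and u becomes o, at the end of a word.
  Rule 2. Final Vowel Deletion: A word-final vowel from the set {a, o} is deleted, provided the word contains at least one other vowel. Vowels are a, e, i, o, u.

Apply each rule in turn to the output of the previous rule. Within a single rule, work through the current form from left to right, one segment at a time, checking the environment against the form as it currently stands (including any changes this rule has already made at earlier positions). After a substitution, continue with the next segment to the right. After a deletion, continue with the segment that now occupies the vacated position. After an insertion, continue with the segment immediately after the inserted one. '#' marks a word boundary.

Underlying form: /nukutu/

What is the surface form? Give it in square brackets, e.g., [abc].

Rule 1 Final Vowel Lowering: [nukutu] → [nukuto]
Rule 2 Final Vowel Deletion: [nukuto] → [nukut]

[nukut]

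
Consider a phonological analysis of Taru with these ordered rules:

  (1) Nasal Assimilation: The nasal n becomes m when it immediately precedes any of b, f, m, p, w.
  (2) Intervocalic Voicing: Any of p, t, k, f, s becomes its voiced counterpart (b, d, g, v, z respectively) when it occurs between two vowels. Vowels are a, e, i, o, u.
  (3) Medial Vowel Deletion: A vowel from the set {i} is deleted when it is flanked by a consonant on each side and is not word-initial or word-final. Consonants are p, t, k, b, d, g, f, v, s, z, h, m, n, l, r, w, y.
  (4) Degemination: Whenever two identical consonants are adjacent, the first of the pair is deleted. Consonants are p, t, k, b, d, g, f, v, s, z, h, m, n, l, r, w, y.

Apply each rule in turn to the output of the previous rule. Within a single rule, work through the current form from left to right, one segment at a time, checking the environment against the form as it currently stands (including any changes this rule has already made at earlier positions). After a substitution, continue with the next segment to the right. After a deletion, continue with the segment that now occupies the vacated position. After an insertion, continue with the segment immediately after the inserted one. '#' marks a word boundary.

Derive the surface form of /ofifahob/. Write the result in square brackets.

[ovahob]

(1) Nasal Assimilation: no change — [ofifahob]
(2) Intervocalic Voicing: [ofifahob] → [ovivahob]
(3) Medial Vowel Deletion: [ovivahob] → [ovvahob]
(4) Degemination: [ovvahob] → [ovahob]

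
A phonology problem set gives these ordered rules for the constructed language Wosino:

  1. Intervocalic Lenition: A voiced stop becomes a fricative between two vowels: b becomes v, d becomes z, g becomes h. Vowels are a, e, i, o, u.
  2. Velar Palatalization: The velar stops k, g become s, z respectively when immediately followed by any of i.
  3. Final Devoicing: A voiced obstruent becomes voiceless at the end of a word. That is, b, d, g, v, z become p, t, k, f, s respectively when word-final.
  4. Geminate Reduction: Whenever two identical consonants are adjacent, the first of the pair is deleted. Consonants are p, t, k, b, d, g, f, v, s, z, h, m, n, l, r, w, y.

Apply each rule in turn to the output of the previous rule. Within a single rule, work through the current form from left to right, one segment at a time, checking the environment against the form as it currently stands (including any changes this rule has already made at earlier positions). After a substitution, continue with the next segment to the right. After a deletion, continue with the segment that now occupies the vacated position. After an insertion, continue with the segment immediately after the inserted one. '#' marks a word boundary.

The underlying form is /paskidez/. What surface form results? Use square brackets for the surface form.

1 Intervocalic Lenition: [paskidez] → [paskizez]
2 Velar Palatalization: [paskizez] → [passizez]
3 Final Devoicing: [passizez] → [passizes]
4 Geminate Reduction: [passizes] → [pasizes]

[pasizes]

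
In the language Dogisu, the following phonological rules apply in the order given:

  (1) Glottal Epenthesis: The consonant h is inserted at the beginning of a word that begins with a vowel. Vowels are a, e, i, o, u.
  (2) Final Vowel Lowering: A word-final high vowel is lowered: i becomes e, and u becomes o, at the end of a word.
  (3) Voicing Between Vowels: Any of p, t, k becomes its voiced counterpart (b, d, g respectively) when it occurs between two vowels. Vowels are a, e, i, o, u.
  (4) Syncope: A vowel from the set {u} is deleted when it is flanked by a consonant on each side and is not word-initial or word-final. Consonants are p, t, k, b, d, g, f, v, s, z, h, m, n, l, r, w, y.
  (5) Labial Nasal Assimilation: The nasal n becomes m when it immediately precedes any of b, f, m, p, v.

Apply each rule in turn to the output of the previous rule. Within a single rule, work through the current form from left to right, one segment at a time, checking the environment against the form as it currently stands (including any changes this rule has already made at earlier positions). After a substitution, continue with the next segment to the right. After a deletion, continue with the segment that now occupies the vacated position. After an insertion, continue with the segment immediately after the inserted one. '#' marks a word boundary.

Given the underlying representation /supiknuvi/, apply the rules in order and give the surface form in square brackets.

[sbikmve]

(1) Glottal Epenthesis: no change — [supiknuvi]
(2) Final Vowel Lowering: [supiknuvi] → [supiknuve]
(3) Voicing Between Vowels: [supiknuve] → [subiknuve]
(4) Syncope: [subiknuve] → [sbiknve]
(5) Labial Nasal Assimilation: [sbiknve] → [sbikmve]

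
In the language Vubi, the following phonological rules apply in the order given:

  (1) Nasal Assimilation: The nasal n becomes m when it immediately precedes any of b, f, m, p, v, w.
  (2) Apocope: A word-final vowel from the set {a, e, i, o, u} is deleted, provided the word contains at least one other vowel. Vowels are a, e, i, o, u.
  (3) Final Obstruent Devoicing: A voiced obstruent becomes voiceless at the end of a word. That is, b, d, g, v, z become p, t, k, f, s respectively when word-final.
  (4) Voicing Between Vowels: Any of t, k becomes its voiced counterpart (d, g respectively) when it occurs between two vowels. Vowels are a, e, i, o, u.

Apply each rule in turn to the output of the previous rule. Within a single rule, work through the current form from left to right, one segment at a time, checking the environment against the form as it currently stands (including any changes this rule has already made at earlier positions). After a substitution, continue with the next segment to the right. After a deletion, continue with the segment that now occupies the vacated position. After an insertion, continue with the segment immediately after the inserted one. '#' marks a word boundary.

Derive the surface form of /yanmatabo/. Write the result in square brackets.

(1) Nasal Assimilation: [yanmatabo] → [yammatabo]
(2) Apocope: [yammatabo] → [yammatab]
(3) Final Obstruent Devoicing: [yammatab] → [yammatap]
(4) Voicing Between Vowels: [yammatap] → [yammadap]

[yammadap]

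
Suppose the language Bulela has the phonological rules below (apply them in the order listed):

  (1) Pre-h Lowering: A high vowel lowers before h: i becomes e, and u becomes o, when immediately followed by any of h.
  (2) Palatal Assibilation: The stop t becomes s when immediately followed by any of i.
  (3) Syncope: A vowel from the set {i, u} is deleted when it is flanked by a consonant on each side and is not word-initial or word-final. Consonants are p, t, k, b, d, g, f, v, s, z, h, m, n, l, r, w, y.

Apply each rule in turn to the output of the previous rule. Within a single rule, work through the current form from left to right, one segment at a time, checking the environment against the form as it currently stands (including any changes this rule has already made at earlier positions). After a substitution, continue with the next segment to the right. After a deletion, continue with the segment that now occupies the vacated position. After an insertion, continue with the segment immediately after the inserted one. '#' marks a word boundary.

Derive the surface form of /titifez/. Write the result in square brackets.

[ssfez]

(1) Pre-h Lowering: no change — [titifez]
(2) Palatal Assibilation: [titifez] → [sisifez]
(3) Syncope: [sisifez] → [ssfez]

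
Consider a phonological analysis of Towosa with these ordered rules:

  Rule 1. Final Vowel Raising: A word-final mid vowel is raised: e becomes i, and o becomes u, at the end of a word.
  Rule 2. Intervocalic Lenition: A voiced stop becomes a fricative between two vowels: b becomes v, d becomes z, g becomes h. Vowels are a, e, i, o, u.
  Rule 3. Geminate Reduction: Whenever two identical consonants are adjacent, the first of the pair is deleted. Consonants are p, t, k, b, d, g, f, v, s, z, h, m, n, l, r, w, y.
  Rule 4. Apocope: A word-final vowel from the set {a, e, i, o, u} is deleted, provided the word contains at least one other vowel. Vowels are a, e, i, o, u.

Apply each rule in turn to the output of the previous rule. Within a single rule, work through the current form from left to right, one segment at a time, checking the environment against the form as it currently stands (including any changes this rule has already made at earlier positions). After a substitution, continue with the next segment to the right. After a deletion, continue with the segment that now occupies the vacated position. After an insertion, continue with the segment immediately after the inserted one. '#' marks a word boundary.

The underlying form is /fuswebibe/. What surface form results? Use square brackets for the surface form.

Rule 1 Final Vowel Raising: [fuswebibe] → [fuswebibi]
Rule 2 Intervocalic Lenition: [fuswebibi] → [fuswevivi]
Rule 3 Geminate Reduction: no change — [fuswevivi]
Rule 4 Apocope: [fuswevivi] → [fusweviv]

[fusweviv]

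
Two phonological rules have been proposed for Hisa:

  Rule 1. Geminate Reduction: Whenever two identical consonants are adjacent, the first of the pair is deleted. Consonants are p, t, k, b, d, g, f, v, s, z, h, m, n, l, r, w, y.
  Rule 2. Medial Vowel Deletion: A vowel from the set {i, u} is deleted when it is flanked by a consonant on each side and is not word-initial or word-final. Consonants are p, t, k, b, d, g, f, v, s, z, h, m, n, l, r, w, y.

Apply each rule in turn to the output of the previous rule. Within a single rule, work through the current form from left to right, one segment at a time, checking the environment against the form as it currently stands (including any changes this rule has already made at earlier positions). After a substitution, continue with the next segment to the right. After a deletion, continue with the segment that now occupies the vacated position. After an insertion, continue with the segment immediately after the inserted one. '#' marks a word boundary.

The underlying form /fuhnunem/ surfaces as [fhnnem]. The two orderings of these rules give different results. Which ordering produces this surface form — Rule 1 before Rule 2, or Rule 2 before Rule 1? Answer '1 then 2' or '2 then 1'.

1 then 2

Order 1 then 2:
  1 Geminate Reduction: no change — [fuhnunem]
  2 Medial Vowel Deletion: [fuhnunem] → [fhnnem]
  result: [fhnnem]
Order 2 then 1:
  2 Medial Vowel Deletion: [fuhnunem] → [fhnnem]
  1 Geminate Reduction: [fhnnem] → [fhnem]
  result: [fhnem]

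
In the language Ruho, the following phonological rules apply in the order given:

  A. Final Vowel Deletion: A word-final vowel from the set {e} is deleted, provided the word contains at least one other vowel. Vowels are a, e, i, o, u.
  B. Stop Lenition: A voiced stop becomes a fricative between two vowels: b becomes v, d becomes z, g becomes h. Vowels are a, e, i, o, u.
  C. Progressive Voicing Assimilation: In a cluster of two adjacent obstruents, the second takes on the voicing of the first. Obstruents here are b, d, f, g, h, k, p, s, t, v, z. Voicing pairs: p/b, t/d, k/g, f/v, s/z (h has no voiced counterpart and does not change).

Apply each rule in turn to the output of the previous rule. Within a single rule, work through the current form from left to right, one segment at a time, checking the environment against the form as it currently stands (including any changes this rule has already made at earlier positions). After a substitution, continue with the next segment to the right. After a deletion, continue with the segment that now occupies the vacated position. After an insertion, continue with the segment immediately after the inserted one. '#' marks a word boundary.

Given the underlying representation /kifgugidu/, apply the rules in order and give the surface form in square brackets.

A Final Vowel Deletion: no change — [kifgugidu]
B Stop Lenition: [kifgugidu] → [kifguhizu]
C Progressive Voicing Assimilation: [kifguhizu] → [kifkuhizu]

[kifkuhizu]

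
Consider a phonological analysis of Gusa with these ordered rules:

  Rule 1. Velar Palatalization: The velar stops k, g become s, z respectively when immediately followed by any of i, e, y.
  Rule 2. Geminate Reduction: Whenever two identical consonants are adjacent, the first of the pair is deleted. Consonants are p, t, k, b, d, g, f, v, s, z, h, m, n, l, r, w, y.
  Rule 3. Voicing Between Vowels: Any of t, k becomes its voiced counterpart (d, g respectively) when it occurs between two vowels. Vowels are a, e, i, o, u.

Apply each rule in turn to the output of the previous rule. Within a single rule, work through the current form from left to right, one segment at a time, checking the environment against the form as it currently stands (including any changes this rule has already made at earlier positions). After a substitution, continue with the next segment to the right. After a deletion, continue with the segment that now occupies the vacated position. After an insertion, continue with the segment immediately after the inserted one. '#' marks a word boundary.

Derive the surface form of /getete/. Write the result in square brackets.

[zedede]

Rule 1 Velar Palatalization: [getete] → [zetete]
Rule 2 Geminate Reduction: no change — [zetete]
Rule 3 Voicing Between Vowels: [zetete] → [zedede]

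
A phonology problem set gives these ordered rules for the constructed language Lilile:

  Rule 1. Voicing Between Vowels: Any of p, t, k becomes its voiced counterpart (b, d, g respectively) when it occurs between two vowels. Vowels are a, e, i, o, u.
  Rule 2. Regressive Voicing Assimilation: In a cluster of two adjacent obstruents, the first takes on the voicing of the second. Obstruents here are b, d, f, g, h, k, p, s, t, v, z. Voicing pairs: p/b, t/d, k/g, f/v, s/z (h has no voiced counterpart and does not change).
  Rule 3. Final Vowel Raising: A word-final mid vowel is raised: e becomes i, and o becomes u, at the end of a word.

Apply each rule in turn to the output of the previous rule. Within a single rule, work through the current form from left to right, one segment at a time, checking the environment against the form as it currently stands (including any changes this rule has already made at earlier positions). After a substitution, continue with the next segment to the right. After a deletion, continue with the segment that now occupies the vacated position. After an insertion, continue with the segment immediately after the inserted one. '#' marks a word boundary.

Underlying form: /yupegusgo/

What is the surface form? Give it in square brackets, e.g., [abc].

[yubeguzgu]

Rule 1 Voicing Between Vowels: [yupegusgo] → [yubegusgo]
Rule 2 Regressive Voicing Assimilation: [yubegusgo] → [yubeguzgo]
Rule 3 Final Vowel Raising: [yubeguzgo] → [yubeguzgu]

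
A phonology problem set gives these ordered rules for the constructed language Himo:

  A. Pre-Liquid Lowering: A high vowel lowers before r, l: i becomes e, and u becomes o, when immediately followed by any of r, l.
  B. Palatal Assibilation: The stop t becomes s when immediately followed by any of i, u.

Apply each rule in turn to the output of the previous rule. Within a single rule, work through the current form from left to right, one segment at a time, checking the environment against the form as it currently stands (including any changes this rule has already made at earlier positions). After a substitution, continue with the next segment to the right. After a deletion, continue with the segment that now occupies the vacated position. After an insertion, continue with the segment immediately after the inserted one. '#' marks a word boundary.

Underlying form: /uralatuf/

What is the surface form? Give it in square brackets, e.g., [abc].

A Pre-Liquid Lowering: [uralatuf] → [oralatuf]
B Palatal Assibilation: [oralatuf] → [oralasuf]

[oralasuf]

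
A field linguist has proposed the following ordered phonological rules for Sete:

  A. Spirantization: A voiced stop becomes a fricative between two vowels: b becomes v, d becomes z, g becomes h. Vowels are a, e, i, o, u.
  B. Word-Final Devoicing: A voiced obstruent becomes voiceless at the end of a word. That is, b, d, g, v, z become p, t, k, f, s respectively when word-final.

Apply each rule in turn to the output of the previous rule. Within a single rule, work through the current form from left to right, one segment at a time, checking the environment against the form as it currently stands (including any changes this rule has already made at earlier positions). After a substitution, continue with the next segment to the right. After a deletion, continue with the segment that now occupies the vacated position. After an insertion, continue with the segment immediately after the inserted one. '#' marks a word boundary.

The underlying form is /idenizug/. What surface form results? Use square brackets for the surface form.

A Spirantization: [idenizug] → [izenizug]
B Word-Final Devoicing: [izenizug] → [izenizuk]

[izenizuk]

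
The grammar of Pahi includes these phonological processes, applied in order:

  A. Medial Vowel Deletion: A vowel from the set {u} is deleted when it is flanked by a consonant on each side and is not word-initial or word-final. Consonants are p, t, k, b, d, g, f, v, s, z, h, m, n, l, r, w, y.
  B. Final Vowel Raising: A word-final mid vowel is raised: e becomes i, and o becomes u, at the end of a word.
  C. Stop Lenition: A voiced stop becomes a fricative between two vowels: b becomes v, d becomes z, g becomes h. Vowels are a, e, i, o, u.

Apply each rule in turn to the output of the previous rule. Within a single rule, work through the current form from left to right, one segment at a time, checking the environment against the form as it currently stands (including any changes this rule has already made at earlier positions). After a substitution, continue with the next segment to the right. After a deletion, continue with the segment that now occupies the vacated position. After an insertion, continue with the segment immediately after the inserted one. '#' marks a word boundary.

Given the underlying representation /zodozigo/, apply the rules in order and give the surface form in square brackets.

A Medial Vowel Deletion: no change — [zodozigo]
B Final Vowel Raising: [zodozigo] → [zodozigu]
C Stop Lenition: [zodozigu] → [zozozihu]

[zozozihu]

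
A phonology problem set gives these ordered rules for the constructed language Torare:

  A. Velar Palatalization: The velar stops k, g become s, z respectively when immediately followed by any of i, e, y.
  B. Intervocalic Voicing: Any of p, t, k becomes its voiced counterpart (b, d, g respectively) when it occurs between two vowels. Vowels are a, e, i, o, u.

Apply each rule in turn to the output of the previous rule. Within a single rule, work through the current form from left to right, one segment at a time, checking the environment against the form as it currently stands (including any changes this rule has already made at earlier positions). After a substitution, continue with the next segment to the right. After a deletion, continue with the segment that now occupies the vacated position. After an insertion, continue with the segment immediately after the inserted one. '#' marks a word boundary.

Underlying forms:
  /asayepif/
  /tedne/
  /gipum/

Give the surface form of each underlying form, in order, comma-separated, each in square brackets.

[asayebif], [tedne], [zibum]

/asayepif/:
  A Velar Palatalization: no change — [asayepif]
  B Intervocalic Voicing: [asayepif] → [asayebif]
/tedne/:
  A Velar Palatalization: no change — [tedne]
  B Intervocalic Voicing: no change — [tedne]
/gipum/:
  A Velar Palatalization: [gipum] → [zipum]
  B Intervocalic Voicing: [zipum] → [zibum]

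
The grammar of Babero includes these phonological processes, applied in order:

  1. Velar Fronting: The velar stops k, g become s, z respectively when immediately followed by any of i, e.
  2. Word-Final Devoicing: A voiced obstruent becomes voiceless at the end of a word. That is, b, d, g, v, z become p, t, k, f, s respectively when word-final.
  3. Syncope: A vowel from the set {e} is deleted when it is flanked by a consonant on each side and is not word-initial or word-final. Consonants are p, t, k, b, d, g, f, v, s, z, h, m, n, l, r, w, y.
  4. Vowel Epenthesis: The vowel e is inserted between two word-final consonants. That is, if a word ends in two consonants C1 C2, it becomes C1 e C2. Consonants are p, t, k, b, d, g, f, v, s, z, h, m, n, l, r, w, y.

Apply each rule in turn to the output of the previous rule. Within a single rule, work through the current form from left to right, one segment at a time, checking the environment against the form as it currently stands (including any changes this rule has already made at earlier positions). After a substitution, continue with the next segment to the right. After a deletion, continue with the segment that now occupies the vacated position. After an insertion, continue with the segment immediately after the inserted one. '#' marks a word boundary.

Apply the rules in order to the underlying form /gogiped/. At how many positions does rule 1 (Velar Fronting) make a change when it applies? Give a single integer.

1 Velar Fronting: [gogiped] → [goziped]
2 Word-Final Devoicing: [goziped] → [gozipet]
3 Syncope: [gozipet] → [gozipt]
4 Vowel Epenthesis: [gozipt] → [gozipet]
Rule 1 changed 1 position(s).

1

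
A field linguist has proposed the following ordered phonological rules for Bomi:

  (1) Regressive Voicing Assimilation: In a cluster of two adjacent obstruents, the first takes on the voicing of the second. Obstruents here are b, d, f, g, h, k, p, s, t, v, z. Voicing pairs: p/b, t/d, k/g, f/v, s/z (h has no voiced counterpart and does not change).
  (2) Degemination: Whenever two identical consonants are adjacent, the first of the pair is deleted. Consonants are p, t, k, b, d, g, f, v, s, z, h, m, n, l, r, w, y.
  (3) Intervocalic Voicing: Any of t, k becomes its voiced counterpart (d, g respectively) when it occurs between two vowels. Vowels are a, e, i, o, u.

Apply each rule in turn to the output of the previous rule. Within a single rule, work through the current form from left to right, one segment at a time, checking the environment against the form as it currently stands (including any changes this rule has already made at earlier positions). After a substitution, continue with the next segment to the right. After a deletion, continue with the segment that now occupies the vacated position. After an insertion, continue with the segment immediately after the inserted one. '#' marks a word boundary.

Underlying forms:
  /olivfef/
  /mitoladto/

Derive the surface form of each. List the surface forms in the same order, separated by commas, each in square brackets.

[olifef], [midolado]

/olivfef/:
  (1) Regressive Voicing Assimilation: [olivfef] → [oliffef]
  (2) Degemination: [oliffef] → [olifef]
  (3) Intervocalic Voicing: no change — [olifef]
/mitoladto/:
  (1) Regressive Voicing Assimilation: [mitoladto] → [mitolatto]
  (2) Degemination: [mitolatto] → [mitolato]
  (3) Intervocalic Voicing: [mitolato] → [midolado]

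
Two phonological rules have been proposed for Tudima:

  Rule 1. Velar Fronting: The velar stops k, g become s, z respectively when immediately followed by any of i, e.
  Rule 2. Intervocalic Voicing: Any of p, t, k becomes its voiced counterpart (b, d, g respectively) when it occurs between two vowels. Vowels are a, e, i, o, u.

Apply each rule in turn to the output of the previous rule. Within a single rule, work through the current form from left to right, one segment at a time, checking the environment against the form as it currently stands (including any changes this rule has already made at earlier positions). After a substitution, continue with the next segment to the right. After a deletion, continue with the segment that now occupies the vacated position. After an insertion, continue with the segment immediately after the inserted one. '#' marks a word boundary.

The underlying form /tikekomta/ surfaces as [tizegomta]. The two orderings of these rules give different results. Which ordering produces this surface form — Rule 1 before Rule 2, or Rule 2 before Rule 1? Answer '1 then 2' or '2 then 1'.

Order 1 then 2:
  1 Velar Fronting: [tikekomta] → [tisekomta]
  2 Intervocalic Voicing: [tisekomta] → [tisegomta]
  result: [tisegomta]
Order 2 then 1:
  2 Intervocalic Voicing: [tikekomta] → [tigegomta]
  1 Velar Fronting: [tigegomta] → [tizegomta]
  result: [tizegomta]

2 then 1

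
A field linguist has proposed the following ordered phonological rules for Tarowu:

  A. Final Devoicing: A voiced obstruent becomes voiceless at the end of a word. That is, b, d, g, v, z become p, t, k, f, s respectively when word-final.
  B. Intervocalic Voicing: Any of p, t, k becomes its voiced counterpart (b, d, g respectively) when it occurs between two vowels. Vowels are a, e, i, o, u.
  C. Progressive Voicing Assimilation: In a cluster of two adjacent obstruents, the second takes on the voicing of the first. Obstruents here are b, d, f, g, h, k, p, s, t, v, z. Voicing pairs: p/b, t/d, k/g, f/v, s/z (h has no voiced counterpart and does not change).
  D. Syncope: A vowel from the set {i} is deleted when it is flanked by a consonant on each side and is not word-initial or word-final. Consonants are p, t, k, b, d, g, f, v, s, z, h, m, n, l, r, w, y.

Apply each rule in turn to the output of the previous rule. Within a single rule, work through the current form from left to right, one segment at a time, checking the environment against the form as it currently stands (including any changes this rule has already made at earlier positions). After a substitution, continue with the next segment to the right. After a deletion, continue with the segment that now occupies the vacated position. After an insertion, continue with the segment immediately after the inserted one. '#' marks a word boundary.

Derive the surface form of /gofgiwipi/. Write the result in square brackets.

[gofkwbi]

A Final Devoicing: no change — [gofgiwipi]
B Intervocalic Voicing: [gofgiwipi] → [gofgiwibi]
C Progressive Voicing Assimilation: [gofgiwibi] → [gofkiwibi]
D Syncope: [gofkiwibi] → [gofkwbi]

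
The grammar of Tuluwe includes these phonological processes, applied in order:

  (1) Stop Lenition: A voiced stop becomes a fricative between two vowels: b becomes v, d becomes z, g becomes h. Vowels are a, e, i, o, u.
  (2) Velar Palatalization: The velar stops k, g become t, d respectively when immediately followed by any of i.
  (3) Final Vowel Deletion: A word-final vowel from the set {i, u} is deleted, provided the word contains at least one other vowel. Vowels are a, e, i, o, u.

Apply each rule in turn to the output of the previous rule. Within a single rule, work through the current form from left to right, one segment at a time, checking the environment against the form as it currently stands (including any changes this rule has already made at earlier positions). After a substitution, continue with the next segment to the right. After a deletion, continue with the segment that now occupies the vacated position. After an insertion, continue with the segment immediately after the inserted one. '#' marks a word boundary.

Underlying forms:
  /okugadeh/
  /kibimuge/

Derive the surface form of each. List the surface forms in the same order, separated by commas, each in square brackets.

[okuhazeh], [tivimuhe]

/okugadeh/:
  (1) Stop Lenition: [okugadeh] → [okuhazeh]
  (2) Velar Palatalization: no change — [okuhazeh]
  (3) Final Vowel Deletion: no change — [okuhazeh]
/kibimuge/:
  (1) Stop Lenition: [kibimuge] → [kivimuhe]
  (2) Velar Palatalization: [kivimuhe] → [tivimuhe]
  (3) Final Vowel Deletion: no change — [tivimuhe]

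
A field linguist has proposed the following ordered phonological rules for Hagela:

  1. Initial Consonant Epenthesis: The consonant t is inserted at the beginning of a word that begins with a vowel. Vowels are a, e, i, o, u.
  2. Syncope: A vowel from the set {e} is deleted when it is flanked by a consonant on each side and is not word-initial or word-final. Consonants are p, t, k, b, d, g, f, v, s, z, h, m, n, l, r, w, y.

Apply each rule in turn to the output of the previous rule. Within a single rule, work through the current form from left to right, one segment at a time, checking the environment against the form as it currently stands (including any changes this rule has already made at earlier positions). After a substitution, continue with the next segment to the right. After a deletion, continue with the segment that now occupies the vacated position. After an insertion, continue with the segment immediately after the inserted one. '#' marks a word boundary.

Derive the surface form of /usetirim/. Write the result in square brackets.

[tustirim]

1 Initial Consonant Epenthesis: [usetirim] → [tusetirim]
2 Syncope: [tusetirim] → [tustirim]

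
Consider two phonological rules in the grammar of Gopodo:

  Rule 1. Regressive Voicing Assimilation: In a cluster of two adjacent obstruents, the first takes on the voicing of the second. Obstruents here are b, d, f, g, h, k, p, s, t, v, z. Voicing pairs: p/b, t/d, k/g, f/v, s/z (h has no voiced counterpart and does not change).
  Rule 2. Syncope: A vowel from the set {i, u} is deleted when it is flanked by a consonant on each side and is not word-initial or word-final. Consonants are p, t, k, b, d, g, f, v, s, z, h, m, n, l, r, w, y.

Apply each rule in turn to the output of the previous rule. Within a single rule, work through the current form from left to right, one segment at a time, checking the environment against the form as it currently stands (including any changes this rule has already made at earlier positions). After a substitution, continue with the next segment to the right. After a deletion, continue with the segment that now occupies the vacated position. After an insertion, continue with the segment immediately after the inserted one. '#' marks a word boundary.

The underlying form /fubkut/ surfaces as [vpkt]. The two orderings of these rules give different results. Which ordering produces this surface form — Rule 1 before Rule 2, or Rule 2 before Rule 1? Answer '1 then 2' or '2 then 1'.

Order 1 then 2:
  1 Regressive Voicing Assimilation: [fubkut] → [fupkut]
  2 Syncope: [fupkut] → [fpkt]
  result: [fpkt]
Order 2 then 1:
  2 Syncope: [fubkut] → [fbkt]
  1 Regressive Voicing Assimilation: [fbkt] → [vpkt]
  result: [vpkt]

2 then 1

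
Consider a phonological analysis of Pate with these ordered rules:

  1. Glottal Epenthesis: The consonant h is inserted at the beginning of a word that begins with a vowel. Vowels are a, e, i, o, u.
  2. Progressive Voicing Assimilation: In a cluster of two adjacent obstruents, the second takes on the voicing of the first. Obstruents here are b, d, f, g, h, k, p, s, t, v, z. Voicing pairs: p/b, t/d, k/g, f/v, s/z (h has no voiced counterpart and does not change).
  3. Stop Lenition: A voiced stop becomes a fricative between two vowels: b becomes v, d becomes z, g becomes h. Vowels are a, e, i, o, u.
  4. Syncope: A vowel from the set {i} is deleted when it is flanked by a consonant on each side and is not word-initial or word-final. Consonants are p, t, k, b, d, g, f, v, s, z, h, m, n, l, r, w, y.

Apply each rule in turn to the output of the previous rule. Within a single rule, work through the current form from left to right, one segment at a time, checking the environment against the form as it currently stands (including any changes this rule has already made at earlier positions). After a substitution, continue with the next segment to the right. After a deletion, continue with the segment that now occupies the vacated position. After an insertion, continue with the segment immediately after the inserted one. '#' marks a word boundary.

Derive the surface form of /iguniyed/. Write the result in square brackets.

1 Glottal Epenthesis: [iguniyed] → [higuniyed]
2 Progressive Voicing Assimilation: no change — [higuniyed]
3 Stop Lenition: [higuniyed] → [hihuniyed]
4 Syncope: [hihuniyed] → [hhunyed]

[hhunyed]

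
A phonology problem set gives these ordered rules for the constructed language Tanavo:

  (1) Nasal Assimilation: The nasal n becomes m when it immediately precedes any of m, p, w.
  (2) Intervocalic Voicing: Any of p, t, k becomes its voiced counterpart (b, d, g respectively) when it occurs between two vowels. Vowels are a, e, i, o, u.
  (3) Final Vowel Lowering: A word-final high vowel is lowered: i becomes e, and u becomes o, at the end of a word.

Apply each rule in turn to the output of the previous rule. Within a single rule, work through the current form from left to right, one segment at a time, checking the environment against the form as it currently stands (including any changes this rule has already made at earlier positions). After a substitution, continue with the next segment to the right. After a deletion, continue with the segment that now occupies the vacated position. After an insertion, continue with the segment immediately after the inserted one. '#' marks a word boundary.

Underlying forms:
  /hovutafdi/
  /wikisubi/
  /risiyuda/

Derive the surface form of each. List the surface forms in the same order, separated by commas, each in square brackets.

/hovutafdi/:
  (1) Nasal Assimilation: no change — [hovutafdi]
  (2) Intervocalic Voicing: [hovutafdi] → [hovudafdi]
  (3) Final Vowel Lowering: [hovudafdi] → [hovudafde]
/wikisubi/:
  (1) Nasal Assimilation: no change — [wikisubi]
  (2) Intervocalic Voicing: [wikisubi] → [wigisubi]
  (3) Final Vowel Lowering: [wigisubi] → [wigisube]
/risiyuda/:
  (1) Nasal Assimilation: no change — [risiyuda]
  (2) Intervocalic Voicing: no change — [risiyuda]
  (3) Final Vowel Lowering: no change — [risiyuda]

[hovudafde], [wigisube], [risiyuda]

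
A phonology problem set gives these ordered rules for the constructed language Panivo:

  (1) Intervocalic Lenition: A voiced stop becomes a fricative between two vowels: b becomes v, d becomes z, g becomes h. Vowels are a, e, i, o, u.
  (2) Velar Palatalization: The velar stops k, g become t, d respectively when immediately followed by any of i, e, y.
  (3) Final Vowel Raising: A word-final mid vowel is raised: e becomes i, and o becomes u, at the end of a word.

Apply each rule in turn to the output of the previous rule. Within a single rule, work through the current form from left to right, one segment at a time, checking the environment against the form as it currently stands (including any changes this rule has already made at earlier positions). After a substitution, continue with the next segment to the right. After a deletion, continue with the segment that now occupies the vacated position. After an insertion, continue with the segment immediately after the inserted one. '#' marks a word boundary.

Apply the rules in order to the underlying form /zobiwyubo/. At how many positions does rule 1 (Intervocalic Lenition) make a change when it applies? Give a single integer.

(1) Intervocalic Lenition: [zobiwyubo] → [zoviwyuvo]
(2) Velar Palatalization: no change — [zoviwyuvo]
(3) Final Vowel Raising: [zoviwyuvo] → [zoviwyuvu]
Rule 1 changed 2 position(s).

2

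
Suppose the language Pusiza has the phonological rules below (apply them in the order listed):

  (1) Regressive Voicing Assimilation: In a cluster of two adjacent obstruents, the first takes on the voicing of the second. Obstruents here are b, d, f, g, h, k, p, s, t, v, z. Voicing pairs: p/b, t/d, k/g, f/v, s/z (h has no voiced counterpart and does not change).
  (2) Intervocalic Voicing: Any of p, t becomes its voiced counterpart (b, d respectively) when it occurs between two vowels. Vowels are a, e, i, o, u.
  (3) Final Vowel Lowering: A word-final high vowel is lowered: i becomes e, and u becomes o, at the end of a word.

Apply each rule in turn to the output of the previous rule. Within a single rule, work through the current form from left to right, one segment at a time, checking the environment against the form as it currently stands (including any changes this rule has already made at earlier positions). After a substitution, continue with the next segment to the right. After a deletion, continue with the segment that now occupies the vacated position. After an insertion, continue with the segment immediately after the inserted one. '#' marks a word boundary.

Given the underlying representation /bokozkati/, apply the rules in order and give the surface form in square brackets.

[bokoskade]

(1) Regressive Voicing Assimilation: [bokozkati] → [bokoskati]
(2) Intervocalic Voicing: [bokoskati] → [bokoskadi]
(3) Final Vowel Lowering: [bokoskadi] → [bokoskade]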